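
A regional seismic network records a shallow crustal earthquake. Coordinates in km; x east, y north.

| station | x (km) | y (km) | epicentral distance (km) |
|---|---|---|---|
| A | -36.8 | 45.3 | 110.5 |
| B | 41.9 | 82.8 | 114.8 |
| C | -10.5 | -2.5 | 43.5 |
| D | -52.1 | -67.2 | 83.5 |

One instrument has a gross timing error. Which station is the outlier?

A

Solve using three stations at a time. Using B, C, D (subtract circle equations pairwise → linear system) gives (x, y) ≈ (22.6, -30.3).
Distances from that point to each station vs reported:
  A: calculated 96.1 vs reported 110.5 → residual 14.4 km
  B: calculated 114.7 vs reported 114.8 → residual 0.1 km
  C: calculated 43.2 vs reported 43.5 → residual 0.3 km
  D: calculated 83.3 vs reported 83.5 → residual 0.2 km
B, C, D are mutually consistent (residuals ≈ 0); A is off by 14.4 km.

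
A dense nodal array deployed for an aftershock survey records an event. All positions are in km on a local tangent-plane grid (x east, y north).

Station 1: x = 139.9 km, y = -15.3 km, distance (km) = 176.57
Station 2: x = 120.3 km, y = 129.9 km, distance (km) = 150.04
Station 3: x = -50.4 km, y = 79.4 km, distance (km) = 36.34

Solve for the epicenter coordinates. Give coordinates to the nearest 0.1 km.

Circle about each station: (x − 139.9)² + (y + 15.3)² = 176.57²; (x − 120.3)² + (y − 129.9)² = 150.04²; (x + 50.4)² + (y − 79.4)² = 36.34².
Subtracting pairs of circle equations eliminates x²+y² and gives linear equations (the radical axes):
-39.2 x + 290.4 y = 20204.96
-380.6 x + 189.4 y = 18894.79
Solving the 2×2 system: x ≈ -16.1, y ≈ 67.4 km.
Check against Station 1 (with the unrounded x, y): √((x − 139.9)²+(y + 15.3)²) = 176.57 ≈ 176.57 km. ✓

-16.1 km east, 67.4 km north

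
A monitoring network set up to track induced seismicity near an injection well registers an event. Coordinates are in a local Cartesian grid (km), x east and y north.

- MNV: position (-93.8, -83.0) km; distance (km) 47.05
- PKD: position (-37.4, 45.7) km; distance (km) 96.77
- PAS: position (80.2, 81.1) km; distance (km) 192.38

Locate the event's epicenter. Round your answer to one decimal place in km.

-62.7 km east, -47.7 km north

Circle about each station: (x + 93.8)² + (y + 83.0)² = 47.05²; (x + 37.4)² + (y − 45.7)² = 96.77²; (x − 80.2)² + (y − 81.1)² = 192.38².
Subtracting the MNV equation from the PKD and PAS equations removes the quadratic terms:
112.8 x + 257.4 y = -19350.92
348.0 x + 328.2 y = -37474.55
Solving the 2×2 system: x ≈ -62.7, y ≈ -47.7 km.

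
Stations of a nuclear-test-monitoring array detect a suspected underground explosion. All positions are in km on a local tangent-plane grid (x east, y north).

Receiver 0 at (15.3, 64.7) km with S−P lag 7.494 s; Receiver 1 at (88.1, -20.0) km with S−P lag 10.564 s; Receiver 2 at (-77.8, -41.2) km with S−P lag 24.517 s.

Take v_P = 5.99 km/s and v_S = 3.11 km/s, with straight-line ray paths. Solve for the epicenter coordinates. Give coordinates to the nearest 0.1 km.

Distance from S−P lag: d = Δt · v_P v_S / (v_P − v_S) = Δt · (5.99·3.11)/(5.99−3.11) ≈ 6.4684·Δt.
So d_Receiver 0 = 48.47, d_Receiver 1 = 68.33, d_Receiver 2 = 158.58 km.
Circle about each station: (x − 15.3)² + (y − 64.7)² = 48.47²; (x − 88.1)² + (y + 20.0)² = 68.33²; (x + 77.8)² + (y + 41.2)² = 158.58².
Subtracting pairs of circle equations eliminates x²+y² and gives linear equations (the radical axes):
145.6 x − 169.4 y = 1421.78
-186.2 x − 211.8 y = -19468.18
Solving the 2×2 system: x ≈ 57.7, y ≈ 41.2 km.

x ≈ 57.7 km, y ≈ 41.2 km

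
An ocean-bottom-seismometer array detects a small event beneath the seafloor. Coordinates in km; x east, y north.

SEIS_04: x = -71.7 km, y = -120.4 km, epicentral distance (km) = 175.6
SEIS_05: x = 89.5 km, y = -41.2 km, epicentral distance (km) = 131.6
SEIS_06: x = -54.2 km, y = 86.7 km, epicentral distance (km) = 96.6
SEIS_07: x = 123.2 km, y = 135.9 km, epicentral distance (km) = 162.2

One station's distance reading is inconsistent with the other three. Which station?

Solve using three stations at a time. Using SEIS_04, SEIS_05, SEIS_07 (subtract circle equations pairwise → linear system) gives (x, y) ≈ (-10.6, 44.2).
Distances from that point to each station vs reported:
  SEIS_04: calculated 175.6 vs reported 175.6 → residual 0.0 km
  SEIS_05: calculated 131.6 vs reported 131.6 → residual 0.0 km
  SEIS_06: calculated 60.9 vs reported 96.6 → residual 35.7 km
  SEIS_07: calculated 162.2 vs reported 162.2 → residual 0.0 km
SEIS_04, SEIS_05, SEIS_07 are mutually consistent (residuals ≈ 0); SEIS_06 is off by 35.7 km.

SEIS_06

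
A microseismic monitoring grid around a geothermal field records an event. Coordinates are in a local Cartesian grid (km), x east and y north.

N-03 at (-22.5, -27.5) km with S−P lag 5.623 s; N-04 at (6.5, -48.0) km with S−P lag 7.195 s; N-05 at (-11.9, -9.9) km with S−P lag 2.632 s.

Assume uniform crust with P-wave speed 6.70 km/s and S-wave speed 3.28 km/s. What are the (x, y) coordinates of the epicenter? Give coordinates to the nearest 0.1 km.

Distance from S−P lag: d = Δt · v_P v_S / (v_P − v_S) = Δt · (6.70·3.28)/(6.70−3.28) ≈ 6.4257·Δt.
So d_N-03 = 36.13, d_N-04 = 46.23, d_N-05 = 16.91 km.
Circle about each station: (x + 22.5)² + (y + 27.5)² = 36.13²; (x − 6.5)² + (y + 48.0)² = 46.23²; (x + 11.9)² + (y + 9.9)² = 16.91².
Subtracting the N-03 equation from the N-04 and N-05 equations removes the quadratic terms:
58.0 x − 41.0 y = 251.91
21.2 x + 35.2 y = -3.45
Solving the 2×2 system: x ≈ 3.0, y ≈ -1.9 km.

x ≈ 3.0 km, y ≈ -1.9 km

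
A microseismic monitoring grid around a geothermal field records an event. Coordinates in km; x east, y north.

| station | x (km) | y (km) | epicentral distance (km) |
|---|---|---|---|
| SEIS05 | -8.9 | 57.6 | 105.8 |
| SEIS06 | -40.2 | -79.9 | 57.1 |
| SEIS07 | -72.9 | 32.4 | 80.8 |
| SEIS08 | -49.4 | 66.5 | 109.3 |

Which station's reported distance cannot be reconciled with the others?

Solve using three stations at a time. Using SEIS05, SEIS07, SEIS08 (subtract circle equations pairwise → linear system) gives (x, y) ≈ (-42.9, -42.6).
Distances from that point to each station vs reported:
  SEIS05: calculated 105.8 vs reported 105.8 → residual 0.0 km
  SEIS06: calculated 37.4 vs reported 57.1 → residual 19.7 km
  SEIS07: calculated 80.8 vs reported 80.8 → residual 0.0 km
  SEIS08: calculated 109.3 vs reported 109.3 → residual 0.0 km
SEIS05, SEIS07, SEIS08 are mutually consistent (residuals ≈ 0); SEIS06 is off by 19.7 km.

SEIS06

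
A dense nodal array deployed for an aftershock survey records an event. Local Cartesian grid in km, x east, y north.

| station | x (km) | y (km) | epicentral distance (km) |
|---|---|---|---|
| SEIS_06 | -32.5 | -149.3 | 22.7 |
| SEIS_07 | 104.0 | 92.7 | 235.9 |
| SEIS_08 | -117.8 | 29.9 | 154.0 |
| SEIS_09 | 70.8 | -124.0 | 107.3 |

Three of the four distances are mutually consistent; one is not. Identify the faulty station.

SEIS_06

Solve using three stations at a time. Using SEIS_07, SEIS_08, SEIS_09 (subtract circle equations pairwise → linear system) gives (x, y) ≈ (-33.5, -99.0).
Distances from that point to each station vs reported:
  SEIS_06: calculated 50.3 vs reported 22.7 → residual 27.6 km
  SEIS_07: calculated 235.9 vs reported 235.9 → residual 0.0 km
  SEIS_08: calculated 154.0 vs reported 154.0 → residual 0.0 km
  SEIS_09: calculated 107.3 vs reported 107.3 → residual 0.0 km
SEIS_07, SEIS_08, SEIS_09 are mutually consistent (residuals ≈ 0); SEIS_06 is off by 27.6 km.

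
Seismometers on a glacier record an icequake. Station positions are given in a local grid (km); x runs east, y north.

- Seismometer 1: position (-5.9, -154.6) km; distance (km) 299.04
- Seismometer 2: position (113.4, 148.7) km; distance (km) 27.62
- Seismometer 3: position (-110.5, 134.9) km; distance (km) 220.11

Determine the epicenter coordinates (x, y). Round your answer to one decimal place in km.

109.2 km east, 121.4 km north

Circle about each station: (x + 5.9)² + (y + 154.6)² = 299.04²; (x − 113.4)² + (y − 148.7)² = 27.62²; (x + 110.5)² + (y − 134.9)² = 220.11².
Subtracting pairs of circle equations eliminates x²+y² and gives linear equations (the radical axes):
238.6 x + 606.6 y = 99697.34
-209.2 x + 579.0 y = 47448.80
Solving the 2×2 system: x ≈ 109.2, y ≈ 121.4 km.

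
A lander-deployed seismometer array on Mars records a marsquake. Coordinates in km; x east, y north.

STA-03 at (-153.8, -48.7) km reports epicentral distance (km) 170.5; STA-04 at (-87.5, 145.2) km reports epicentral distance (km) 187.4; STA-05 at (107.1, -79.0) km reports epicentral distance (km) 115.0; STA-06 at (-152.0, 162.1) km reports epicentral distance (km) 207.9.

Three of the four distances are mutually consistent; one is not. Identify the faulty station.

Solve using three stations at a time. Using STA-03, STA-04, STA-05 (subtract circle equations pairwise → linear system) gives (x, y) ≈ (12.9, -13.0).
Distances from that point to each station vs reported:
  STA-03: calculated 170.5 vs reported 170.5 → residual 0.0 km
  STA-04: calculated 187.4 vs reported 187.4 → residual 0.0 km
  STA-05: calculated 115.0 vs reported 115.0 → residual 0.0 km
  STA-06: calculated 240.6 vs reported 207.9 → residual 32.7 km
STA-03, STA-04, STA-05 are mutually consistent (residuals ≈ 0); STA-06 is off by 32.7 km.

STA-06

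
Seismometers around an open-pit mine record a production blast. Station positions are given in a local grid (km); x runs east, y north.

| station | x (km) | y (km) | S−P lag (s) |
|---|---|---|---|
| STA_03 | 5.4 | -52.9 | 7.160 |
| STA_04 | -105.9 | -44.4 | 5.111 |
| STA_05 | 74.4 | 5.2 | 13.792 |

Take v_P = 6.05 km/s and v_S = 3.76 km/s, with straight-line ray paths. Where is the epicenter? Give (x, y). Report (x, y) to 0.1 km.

Distance from S−P lag: d = Δt · v_P v_S / (v_P − v_S) = Δt · (6.05·3.76)/(6.05−3.76) ≈ 9.9336·Δt.
So d_STA_03 = 71.12, d_STA_04 = 50.77, d_STA_05 = 137.00 km.
Circle about each station: (x − 5.4)² + (y + 52.9)² = 71.12²; (x + 105.9)² + (y + 44.4)² = 50.77²; (x − 74.4)² + (y − 5.2)² = 137.00².
Subtracting pairs of circle equations eliminates x²+y² and gives linear equations (the radical axes):
-222.6 x + 17.0 y = 12839.06
138.0 x + 116.2 y = -10976.12
Solving the 2×2 system: x ≈ -59.5, y ≈ -23.8 km.
Check against STA_03 (with the unrounded x, y): √((x − 5.4)²+(y + 52.9)²) = 71.12 ≈ 71.12 km. ✓

-59.5 km east, -23.8 km north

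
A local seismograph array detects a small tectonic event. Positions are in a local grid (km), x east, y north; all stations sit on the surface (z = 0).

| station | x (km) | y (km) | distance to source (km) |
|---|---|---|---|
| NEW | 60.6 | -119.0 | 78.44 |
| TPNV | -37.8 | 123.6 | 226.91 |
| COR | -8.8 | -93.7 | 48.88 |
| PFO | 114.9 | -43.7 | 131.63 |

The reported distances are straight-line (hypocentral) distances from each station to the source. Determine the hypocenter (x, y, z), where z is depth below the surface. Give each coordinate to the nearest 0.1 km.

Each station gives a sphere (x−x_i)² + (y−y_i)² + z² = d_i² (stations at z=0).
Subtracting the NEW sphere from TPNV and COR: z² cancels, leaving linear equations in x and y:
-196.8 x + 485.2 y = -46462.87
-138.8 x + 50.6 y = -5212.65
Solving: x ≈ 3.104, y ≈ -94.501 km (keep extra digits for the depth step; rounded: 3.1, -94.5).
Then from the NEW sphere: z² = 78.44² − (x − 60.6)² − (y + 119.0)² with x = 3.104, y = -94.501, so z ≈ 47.401 ≈ 47.4 km.
Check against PFO (with the unrounded solution): distance 131.63 ≈ 131.63 km. ✓

(3.1, -94.5, 47.4)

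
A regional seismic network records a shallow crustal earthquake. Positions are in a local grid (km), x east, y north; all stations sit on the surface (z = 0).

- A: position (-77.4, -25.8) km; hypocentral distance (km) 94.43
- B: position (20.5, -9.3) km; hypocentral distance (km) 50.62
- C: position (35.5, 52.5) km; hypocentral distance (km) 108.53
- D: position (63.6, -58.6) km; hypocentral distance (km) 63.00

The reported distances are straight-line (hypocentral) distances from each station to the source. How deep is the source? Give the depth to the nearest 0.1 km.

Each station gives a sphere (x−x_i)² + (y−y_i)² + z² = d_i² (stations at z=0).
Subtracting the A sphere from B and C: z² cancels, leaving linear equations in x and y:
195.8 x + 33.0 y = 204.98
225.8 x + 156.6 y = -5501.64
Solving: x ≈ 9.205, y ≈ -48.404 km (keep extra digits for the depth step; rounded: 9.2, -48.4).
Then from the A sphere: z² = 94.43² − (x + 77.4)² − (y + 25.8)² with x = 9.205, y = -48.404, so z ≈ 30.094 ≈ 30.1 km.
Check against D (with the unrounded solution): distance 63.00 ≈ 63.00 km. ✓

depth ≈ 30.1 km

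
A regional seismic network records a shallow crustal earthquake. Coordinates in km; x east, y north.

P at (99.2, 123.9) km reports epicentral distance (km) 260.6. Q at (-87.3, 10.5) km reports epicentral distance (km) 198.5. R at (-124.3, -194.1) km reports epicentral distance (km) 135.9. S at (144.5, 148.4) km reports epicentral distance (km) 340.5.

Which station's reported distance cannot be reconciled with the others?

P

Solve using three stations at a time. Using Q, R, S (subtract circle equations pairwise → linear system) gives (x, y) ≈ (8.1, -163.5).
Distances from that point to each station vs reported:
  P: calculated 301.5 vs reported 260.6 → residual 40.9 km
  Q: calculated 198.5 vs reported 198.5 → residual 0.0 km
  R: calculated 135.8 vs reported 135.9 → residual 0.1 km
  S: calculated 340.5 vs reported 340.5 → residual 0.0 km
Q, R, S are mutually consistent (residuals ≈ 0); P is off by 40.9 km.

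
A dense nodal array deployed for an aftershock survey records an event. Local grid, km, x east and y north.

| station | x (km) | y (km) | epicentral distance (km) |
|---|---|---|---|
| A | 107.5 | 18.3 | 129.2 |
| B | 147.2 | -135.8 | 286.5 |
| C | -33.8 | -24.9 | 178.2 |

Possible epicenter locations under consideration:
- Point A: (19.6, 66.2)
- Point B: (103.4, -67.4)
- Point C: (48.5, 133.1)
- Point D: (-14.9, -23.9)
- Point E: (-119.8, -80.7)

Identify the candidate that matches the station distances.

For each candidate, compare |candidate − station| to the reported distance:
Point A: residuals A 29.1, B 47.6, C 72.6 → max 72.6 km
Point B: residuals A 43.4, B 205.3, C 34.6 → max 205.3 km
Point C: residuals A 0.1, B 0.1, C 0.1 → max 0.1 km
Point D: residuals A 0.3, B 89.5, C 159.3 → max 159.3 km
Point E: residuals A 118.7, B 13.9, C 75.7 → max 118.7 km
Only Point C has all residuals ≈ 0.

Point C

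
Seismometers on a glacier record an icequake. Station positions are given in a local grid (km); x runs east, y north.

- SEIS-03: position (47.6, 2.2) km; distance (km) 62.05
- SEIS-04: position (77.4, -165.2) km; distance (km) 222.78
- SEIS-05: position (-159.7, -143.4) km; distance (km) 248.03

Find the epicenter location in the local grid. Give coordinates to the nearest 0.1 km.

2.2 km east, 44.5 km north

Circle about each station: (x − 47.6)² + (y − 2.2)² = 62.05²; (x − 77.4)² + (y + 165.2)² = 222.78²; (x + 159.7)² + (y + 143.4)² = 248.03².
Subtracting pairs of circle equations eliminates x²+y² and gives linear equations (the radical axes):
59.6 x − 334.8 y = -14769.53
-414.6 x − 291.2 y = -13871.63
Solving the 2×2 system: x ≈ 2.2, y ≈ 44.5 km.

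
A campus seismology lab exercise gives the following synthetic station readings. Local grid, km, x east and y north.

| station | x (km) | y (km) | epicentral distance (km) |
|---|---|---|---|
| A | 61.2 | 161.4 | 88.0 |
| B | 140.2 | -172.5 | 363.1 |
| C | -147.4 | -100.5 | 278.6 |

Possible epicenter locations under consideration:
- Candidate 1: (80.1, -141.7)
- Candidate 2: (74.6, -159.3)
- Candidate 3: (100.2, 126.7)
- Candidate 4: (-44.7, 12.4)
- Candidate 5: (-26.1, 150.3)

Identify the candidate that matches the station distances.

For each candidate, compare |candidate − station| to the reported distance:
Candidate 1: residuals A 215.7, B 295.6, C 47.4 → max 295.6 km
Candidate 2: residuals A 233.0, B 296.2, C 48.9 → max 296.2 km
Candidate 3: residuals A 35.8, B 61.2, C 57.4 → max 61.2 km
Candidate 4: residuals A 94.8, B 101.6, C 126.0 → max 126.0 km
Candidate 5: residuals A 0.0, B 0.0, C 0.0 → max 0.0 km
Only Candidate 5 has all residuals ≈ 0.

Candidate 5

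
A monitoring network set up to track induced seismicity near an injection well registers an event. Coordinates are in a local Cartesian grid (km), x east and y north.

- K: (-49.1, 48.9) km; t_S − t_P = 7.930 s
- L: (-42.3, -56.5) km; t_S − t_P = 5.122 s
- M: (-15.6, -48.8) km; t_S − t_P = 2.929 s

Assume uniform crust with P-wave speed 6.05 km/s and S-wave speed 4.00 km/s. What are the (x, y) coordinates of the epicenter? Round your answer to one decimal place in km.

Distance from S−P lag: d = Δt · v_P v_S / (v_P − v_S) = Δt · (6.05·4.00)/(6.05−4.00) ≈ 11.8049·Δt.
So d_K = 93.61, d_L = 60.46, d_M = 34.58 km.
Circle about each station: (x + 49.1)² + (y − 48.9)² = 93.61²; (x + 42.3)² + (y + 56.5)² = 60.46²; (x + 15.6)² + (y + 48.8)² = 34.58².
Subtracting the K equation from the L and M equations removes the quadratic terms:
13.6 x − 210.8 y = 5286.94
67.0 x − 195.4 y = 5389.84
Solving the 2×2 system: x ≈ 9.0, y ≈ -24.5 km.
Check against K (with the unrounded x, y): √((x + 49.1)²+(y − 48.9)²) = 93.61 ≈ 93.61 km. ✓

(9.0, -24.5)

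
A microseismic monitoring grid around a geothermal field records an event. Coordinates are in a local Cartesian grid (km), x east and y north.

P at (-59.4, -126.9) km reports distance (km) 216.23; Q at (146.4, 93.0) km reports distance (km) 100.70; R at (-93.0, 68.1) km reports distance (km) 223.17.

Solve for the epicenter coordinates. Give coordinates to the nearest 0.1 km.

(118.3, -3.7)

Circle about each station: (x + 59.4)² + (y + 126.9)² = 216.23²; (x − 146.4)² + (y − 93.0)² = 100.70²; (x + 93.0)² + (y − 68.1)² = 223.17².
Subtracting the P equation from the Q and R equations removes the quadratic terms:
411.6 x + 439.8 y = 47064.91
-67.2 x + 390.0 y = -9394.80
Solving the 2×2 system: x ≈ 118.3, y ≈ -3.7 km.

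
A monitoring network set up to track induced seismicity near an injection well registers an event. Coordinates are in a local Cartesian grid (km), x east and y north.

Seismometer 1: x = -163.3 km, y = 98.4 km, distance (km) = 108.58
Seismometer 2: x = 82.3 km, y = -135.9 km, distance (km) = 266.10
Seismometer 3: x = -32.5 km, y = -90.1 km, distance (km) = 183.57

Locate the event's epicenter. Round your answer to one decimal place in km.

-54.9 km east, 92.1 km north

Circle about each station: (x + 163.3)² + (y − 98.4)² = 108.58²; (x − 82.3)² + (y + 135.9)² = 266.10²; (x + 32.5)² + (y + 90.1)² = 183.57².
Subtracting pairs of circle equations eliminates x²+y² and gives linear equations (the radical axes):
491.2 x − 468.6 y = -70126.94
261.6 x − 377.0 y = -49083.52
Solving the 2×2 system: x ≈ -54.9, y ≈ 92.1 km.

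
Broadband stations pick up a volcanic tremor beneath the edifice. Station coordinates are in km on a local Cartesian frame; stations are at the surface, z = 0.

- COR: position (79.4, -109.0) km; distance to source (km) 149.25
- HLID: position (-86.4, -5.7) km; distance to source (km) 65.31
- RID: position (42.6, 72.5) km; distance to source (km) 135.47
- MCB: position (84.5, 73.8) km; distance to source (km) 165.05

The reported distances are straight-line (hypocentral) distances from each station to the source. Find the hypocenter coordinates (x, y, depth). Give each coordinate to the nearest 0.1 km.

(-39.4, -27.8, 39.6)

Each station gives a sphere (x−x_i)² + (y−y_i)² + z² = d_i² (stations at z=0).
Subtracting the COR sphere from HLID and RID: z² cancels, leaving linear equations in x and y:
-331.6 x + 206.6 y = 7322.26
-73.6 x + 363.0 y = -7190.91
Solving: x ≈ -39.401, y ≈ -27.798 km (keep extra digits for the depth step; rounded: -39.4, -27.8).
Then from the COR sphere: z² = 149.25² − (x − 79.4)² − (y + 109.0)² with x = -39.401, y = -27.798, so z ≈ 39.599 ≈ 39.6 km.
Check against MCB (with the unrounded solution): distance 165.05 ≈ 165.05 km. ✓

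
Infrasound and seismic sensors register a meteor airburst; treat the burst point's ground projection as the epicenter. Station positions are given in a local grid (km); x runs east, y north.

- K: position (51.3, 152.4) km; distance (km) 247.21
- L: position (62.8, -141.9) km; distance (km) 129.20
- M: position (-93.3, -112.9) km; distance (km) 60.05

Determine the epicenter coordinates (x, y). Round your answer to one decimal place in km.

Circle about each station: (x − 51.3)² + (y − 152.4)² = 247.21²; (x − 62.8)² + (y + 141.9)² = 129.20²; (x + 93.3)² + (y + 112.9)² = 60.05².
Subtracting the K equation from the L and M equations removes the quadratic terms:
23.0 x − 588.6 y = 42642.14
-289.2 x − 530.6 y = 53100.63
Solving the 2×2 system: x ≈ -47.3, y ≈ -74.3 km.
Check against K (with the unrounded x, y): √((x − 51.3)²+(y − 152.4)²) = 247.21 ≈ 247.21 km. ✓

(-47.3, -74.3)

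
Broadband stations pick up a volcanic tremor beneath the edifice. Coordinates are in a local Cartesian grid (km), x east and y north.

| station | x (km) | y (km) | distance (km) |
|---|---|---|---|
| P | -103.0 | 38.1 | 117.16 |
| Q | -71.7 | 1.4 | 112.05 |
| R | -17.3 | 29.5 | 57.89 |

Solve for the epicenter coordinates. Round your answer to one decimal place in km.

(5.3, 82.8)

Circle about each station: (x + 103.0)² + (y − 38.1)² = 117.16²; (x + 71.7)² + (y − 1.4)² = 112.05²; (x + 17.3)² + (y − 29.5)² = 57.89².
Subtracting the P equation from the Q and R equations removes the quadratic terms:
62.6 x − 73.4 y = -5746.50
171.4 x − 17.2 y = -515.86
Solving the 2×2 system: x ≈ 5.3, y ≈ 82.8 km.
Check against P (with the unrounded x, y): √((x + 103.0)²+(y − 38.1)²) = 117.17 ≈ 117.16 km. ✓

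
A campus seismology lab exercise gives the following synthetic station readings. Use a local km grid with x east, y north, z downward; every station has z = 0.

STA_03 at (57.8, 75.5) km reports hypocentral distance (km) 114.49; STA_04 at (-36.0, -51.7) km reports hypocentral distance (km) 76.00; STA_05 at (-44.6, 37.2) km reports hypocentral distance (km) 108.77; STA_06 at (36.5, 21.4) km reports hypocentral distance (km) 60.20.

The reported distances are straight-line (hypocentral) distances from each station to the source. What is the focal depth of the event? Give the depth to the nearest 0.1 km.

Each station gives a sphere (x−x_i)² + (y−y_i)² + z² = d_i² (stations at z=0).
Subtracting the STA_03 sphere from STA_04 and STA_05: z² cancels, leaving linear equations in x and y:
-187.6 x − 254.4 y = 2259.76
-204.8 x − 76.6 y = -4391.04
Solving: x ≈ 34.194, y ≈ -34.098 km (keep extra digits for the depth step; rounded: 34.2, -34.1).
Then from the STA_03 sphere: z² = 114.49² − (x − 57.8)² − (y − 75.5)² with x = 34.194, y = -34.098, so z ≈ 23.216 ≈ 23.2 km.

23.2 km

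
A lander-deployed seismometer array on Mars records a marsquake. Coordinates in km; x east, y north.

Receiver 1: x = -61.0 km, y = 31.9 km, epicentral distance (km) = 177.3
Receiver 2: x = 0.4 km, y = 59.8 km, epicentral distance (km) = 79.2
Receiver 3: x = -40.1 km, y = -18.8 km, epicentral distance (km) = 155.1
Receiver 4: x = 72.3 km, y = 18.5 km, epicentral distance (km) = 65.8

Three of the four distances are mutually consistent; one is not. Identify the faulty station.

Solve using three stations at a time. Using Receiver 2, Receiver 3, Receiver 4 (subtract circle equations pairwise → linear system) gives (x, y) ≈ (75.8, 84.3).
Distances from that point to each station vs reported:
  Receiver 1: calculated 146.5 vs reported 177.3 → residual 30.8 km
  Receiver 2: calculated 79.3 vs reported 79.2 → residual 0.1 km
  Receiver 3: calculated 155.2 vs reported 155.1 → residual 0.1 km
  Receiver 4: calculated 65.9 vs reported 65.8 → residual 0.1 km
Receiver 2, Receiver 3, Receiver 4 are mutually consistent (residuals ≈ 0); Receiver 1 is off by 30.8 km.

Receiver 1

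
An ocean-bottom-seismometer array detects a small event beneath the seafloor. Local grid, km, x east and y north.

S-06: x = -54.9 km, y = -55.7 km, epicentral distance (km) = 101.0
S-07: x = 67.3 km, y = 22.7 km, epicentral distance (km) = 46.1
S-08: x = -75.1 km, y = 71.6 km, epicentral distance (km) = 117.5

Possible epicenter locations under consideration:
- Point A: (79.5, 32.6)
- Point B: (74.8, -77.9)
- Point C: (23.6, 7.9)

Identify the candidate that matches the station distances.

For each candidate, compare |candidate − station| to the reported distance:
Point A: residuals S-06 59.8, S-07 30.4, S-08 41.9 → max 59.8 km
Point B: residuals S-06 30.6, S-07 54.8, S-08 94.2 → max 94.2 km
Point C: residuals S-06 0.0, S-07 0.0, S-08 0.0 → max 0.0 km
Only Point C has all residuals ≈ 0.

Point C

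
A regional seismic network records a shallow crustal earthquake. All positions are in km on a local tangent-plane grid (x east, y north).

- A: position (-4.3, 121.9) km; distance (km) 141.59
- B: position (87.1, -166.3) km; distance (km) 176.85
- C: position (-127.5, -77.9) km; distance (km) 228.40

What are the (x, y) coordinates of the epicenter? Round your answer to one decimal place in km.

x ≈ 83.1 km, y ≈ 10.5 km

Circle about each station: (x + 4.3)² + (y − 121.9)² = 141.59²; (x − 87.1)² + (y + 166.3)² = 176.85²; (x + 127.5)² + (y + 77.9)² = 228.40².
Subtracting the A equation from the B and C equations removes the quadratic terms:
182.8 x − 576.4 y = 9135.81
-246.4 x − 399.6 y = -24672.27
Solving the 2×2 system: x ≈ 83.1, y ≈ 10.5 km.
Check against A (with the unrounded x, y): √((x + 4.3)²+(y − 121.9)²) = 141.59 ≈ 141.59 km. ✓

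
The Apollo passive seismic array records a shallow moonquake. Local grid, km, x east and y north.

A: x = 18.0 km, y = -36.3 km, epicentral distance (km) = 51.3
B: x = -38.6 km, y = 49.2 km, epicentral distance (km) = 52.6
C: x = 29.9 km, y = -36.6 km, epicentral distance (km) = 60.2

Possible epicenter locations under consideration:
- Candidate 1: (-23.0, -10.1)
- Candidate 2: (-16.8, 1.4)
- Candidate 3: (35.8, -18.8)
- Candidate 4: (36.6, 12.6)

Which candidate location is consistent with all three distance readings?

For each candidate, compare |candidate − station| to the reported distance:
Candidate 1: residuals A 2.6, B 8.7, C 1.0 → max 8.7 km
Candidate 2: residuals A 0.0, B 0.1, C 0.0 → max 0.1 km
Candidate 3: residuals A 26.3, B 48.2, C 41.4 → max 48.2 km
Candidate 4: residuals A 1.0, B 31.0, C 10.5 → max 31.0 km
Only Candidate 2 has all residuals ≈ 0.

Candidate 2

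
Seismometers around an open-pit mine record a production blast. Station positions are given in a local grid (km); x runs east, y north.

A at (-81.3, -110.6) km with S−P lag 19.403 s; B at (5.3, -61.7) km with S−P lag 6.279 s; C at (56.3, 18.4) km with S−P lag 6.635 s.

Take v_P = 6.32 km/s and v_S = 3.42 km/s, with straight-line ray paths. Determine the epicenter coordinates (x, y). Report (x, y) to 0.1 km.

36.7 km east, -27.0 km north

Distance from S−P lag: d = Δt · v_P v_S / (v_P − v_S) = Δt · (6.32·3.42)/(6.32−3.42) ≈ 7.4532·Δt.
So d_A = 144.62, d_B = 46.80, d_C = 49.45 km.
Circle about each station: (x + 81.3)² + (y + 110.6)² = 144.62²; (x − 5.3)² + (y + 61.7)² = 46.80²; (x − 56.3)² + (y − 18.4)² = 49.45².
Subtracting the A equation from the B and C equations removes the quadratic terms:
173.2 x + 97.8 y = 3717.63
275.2 x + 258.0 y = 3135.84
Solving the 2×2 system: x ≈ 36.7, y ≈ -27.0 km.
Check against A (with the unrounded x, y): √((x + 81.3)²+(y + 110.6)²) = 144.62 ≈ 144.62 km. ✓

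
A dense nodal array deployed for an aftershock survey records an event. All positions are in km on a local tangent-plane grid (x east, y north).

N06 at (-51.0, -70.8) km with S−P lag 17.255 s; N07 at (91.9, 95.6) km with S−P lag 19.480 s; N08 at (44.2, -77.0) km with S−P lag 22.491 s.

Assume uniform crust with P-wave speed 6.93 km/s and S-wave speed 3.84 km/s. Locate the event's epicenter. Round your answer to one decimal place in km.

(-74.7, 75.9)

Distance from S−P lag: d = Δt · v_P v_S / (v_P − v_S) = Δt · (6.93·3.84)/(6.93−3.84) ≈ 8.6120·Δt.
So d_N06 = 148.60, d_N07 = 167.76, d_N08 = 193.69 km.
Circle about each station: (x + 51.0)² + (y + 70.8)² = 148.60²; (x − 91.9)² + (y − 95.6)² = 167.76²; (x − 44.2)² + (y + 77.0)² = 193.69².
Subtracting the N06 equation from the N07 and N08 equations removes the quadratic terms:
285.8 x + 332.8 y = 3909.87
190.4 x − 12.4 y = -15164.86
Solving the 2×2 system: x ≈ -74.7, y ≈ 75.9 km.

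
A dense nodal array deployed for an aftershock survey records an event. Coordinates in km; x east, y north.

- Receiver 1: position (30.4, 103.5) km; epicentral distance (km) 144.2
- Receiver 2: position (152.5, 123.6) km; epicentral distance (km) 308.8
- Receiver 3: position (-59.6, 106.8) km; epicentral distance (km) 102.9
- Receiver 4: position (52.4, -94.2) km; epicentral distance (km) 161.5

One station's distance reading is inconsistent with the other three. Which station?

Solve using three stations at a time. Using Receiver 1, Receiver 3, Receiver 4 (subtract circle equations pairwise → linear system) gives (x, y) ≈ (-75.0, 5.1).
Distances from that point to each station vs reported:
  Receiver 1: calculated 144.2 vs reported 144.2 → residual 0.0 km
  Receiver 2: calculated 256.5 vs reported 308.8 → residual 52.3 km
  Receiver 3: calculated 102.9 vs reported 102.9 → residual 0.0 km
  Receiver 4: calculated 161.5 vs reported 161.5 → residual 0.0 km
Receiver 1, Receiver 3, Receiver 4 are mutually consistent (residuals ≈ 0); Receiver 2 is off by 52.3 km.

Receiver 2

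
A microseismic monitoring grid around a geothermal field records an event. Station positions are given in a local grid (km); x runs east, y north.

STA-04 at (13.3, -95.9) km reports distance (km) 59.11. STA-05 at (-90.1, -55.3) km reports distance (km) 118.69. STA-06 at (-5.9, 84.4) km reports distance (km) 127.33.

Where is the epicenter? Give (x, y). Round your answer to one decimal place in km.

x ≈ 27.4 km, y ≈ -38.5 km

Circle about each station: (x − 13.3)² + (y + 95.9)² = 59.11²; (x + 90.1)² + (y + 55.3)² = 118.69²; (x + 5.9)² + (y − 84.4)² = 127.33².
Subtracting the STA-04 equation from the STA-05 and STA-06 equations removes the quadratic terms:
-206.8 x + 81.2 y = -8790.92
-38.4 x + 360.6 y = -14934.47
Solving the 2×2 system: x ≈ 27.4, y ≈ -38.5 km.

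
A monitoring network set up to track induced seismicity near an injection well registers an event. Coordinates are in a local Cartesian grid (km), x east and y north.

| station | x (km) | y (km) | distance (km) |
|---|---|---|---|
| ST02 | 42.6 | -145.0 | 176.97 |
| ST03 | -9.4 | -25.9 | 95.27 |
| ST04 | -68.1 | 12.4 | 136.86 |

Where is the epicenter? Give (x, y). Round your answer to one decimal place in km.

Circle about each station: (x − 42.6)² + (y + 145.0)² = 176.97²; (x + 9.4)² + (y + 25.9)² = 95.27²; (x + 68.1)² + (y − 12.4)² = 136.86².
Subtracting the ST02 equation from the ST03 and ST04 equations removes the quadratic terms:
-104.0 x + 238.2 y = 161.42
-221.4 x + 314.8 y = -5460.67
Solving the 2×2 system: x ≈ 67.6, y ≈ 30.2 km.
Check against ST02 (with the unrounded x, y): √((x − 42.6)²+(y + 145.0)²) = 176.96 ≈ 176.97 km. ✓

x ≈ 67.6 km, y ≈ 30.2 km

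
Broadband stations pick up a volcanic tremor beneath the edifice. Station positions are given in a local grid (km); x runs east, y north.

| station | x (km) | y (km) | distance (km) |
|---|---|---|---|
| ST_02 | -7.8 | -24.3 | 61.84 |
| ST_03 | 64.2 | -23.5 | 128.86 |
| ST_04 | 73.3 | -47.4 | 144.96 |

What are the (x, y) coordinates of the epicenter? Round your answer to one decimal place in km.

x ≈ -60.9 km, y ≈ 7.4 km

Circle about each station: (x + 7.8)² + (y + 24.3)² = 61.84²; (x − 64.2)² + (y + 23.5)² = 128.86²; (x − 73.3)² + (y + 47.4)² = 144.96².
Subtracting the ST_02 equation from the ST_03 and ST_04 equations removes the quadratic terms:
144.0 x + 1.6 y = -8758.15
162.2 x − 46.2 y = -10220.90
Solving the 2×2 system: x ≈ -60.9, y ≈ 7.4 km.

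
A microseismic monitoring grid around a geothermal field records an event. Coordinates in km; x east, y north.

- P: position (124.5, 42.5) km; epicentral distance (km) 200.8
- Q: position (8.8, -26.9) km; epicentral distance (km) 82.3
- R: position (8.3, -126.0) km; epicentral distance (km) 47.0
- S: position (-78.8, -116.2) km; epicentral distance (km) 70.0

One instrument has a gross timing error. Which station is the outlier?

Solve using three stations at a time. Using P, Q, S (subtract circle equations pairwise → linear system) gives (x, y) ≈ (-9.3, -107.2).
Distances from that point to each station vs reported:
  P: calculated 200.8 vs reported 200.8 → residual 0.0 km
  Q: calculated 82.3 vs reported 82.3 → residual 0.0 km
  R: calculated 25.8 vs reported 47.0 → residual 21.2 km
  S: calculated 70.0 vs reported 70.0 → residual 0.0 km
P, Q, S are mutually consistent (residuals ≈ 0); R is off by 21.2 km.

R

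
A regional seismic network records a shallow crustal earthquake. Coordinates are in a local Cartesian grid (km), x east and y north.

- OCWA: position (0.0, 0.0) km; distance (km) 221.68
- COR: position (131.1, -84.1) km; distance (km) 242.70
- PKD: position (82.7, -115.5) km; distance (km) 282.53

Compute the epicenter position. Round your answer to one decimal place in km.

Circle about each station: x² + y² = 221.68²; (x − 131.1)² + (y + 84.1)² = 242.70²; (x − 82.7)² + (y + 115.5)² = 282.53².
Subtracting the OCWA equation from the COR and PKD equations removes the quadratic terms:
262.2 x − 168.2 y = 14498.75
165.4 x − 231.0 y = -10501.64
Solving the 2×2 system: x ≈ 156.2, y ≈ 157.3 km.

156.2 km east, 157.3 km north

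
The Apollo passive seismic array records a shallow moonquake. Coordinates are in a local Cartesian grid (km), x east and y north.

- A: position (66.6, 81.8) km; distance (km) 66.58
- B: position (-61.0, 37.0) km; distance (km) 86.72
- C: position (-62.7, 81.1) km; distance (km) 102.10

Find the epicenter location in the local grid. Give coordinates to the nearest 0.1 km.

(25.4, 29.5)

Circle about each station: (x − 66.6)² + (y − 81.8)² = 66.58²; (x + 61.0)² + (y − 37.0)² = 86.72²; (x + 62.7)² + (y − 81.1)² = 102.10².
Subtracting the A equation from the B and C equations removes the quadratic terms:
-255.2 x − 89.6 y = -9124.26
-258.6 x − 1.4 y = -6609.81
Solving the 2×2 system: x ≈ 25.4, y ≈ 29.5 km.
Check against A (with the unrounded x, y): √((x − 66.6)²+(y − 81.8)²) = 66.59 ≈ 66.58 km. ✓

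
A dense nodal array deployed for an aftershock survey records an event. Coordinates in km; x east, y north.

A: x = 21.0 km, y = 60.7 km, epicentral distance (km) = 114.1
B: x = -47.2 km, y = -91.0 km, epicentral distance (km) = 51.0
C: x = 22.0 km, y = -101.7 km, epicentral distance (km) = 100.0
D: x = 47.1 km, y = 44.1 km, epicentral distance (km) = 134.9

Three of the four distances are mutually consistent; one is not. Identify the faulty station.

Solve using three stations at a time. Using B, C, D (subtract circle equations pairwise → linear system) gives (x, y) ≈ (-57.5, -41.1).
Distances from that point to each station vs reported:
  A: calculated 128.5 vs reported 114.1 → residual 14.4 km
  B: calculated 51.0 vs reported 51.0 → residual 0.0 km
  C: calculated 100.0 vs reported 100.0 → residual 0.0 km
  D: calculated 134.9 vs reported 134.9 → residual 0.0 km
B, C, D are mutually consistent (residuals ≈ 0); A is off by 14.4 km.

A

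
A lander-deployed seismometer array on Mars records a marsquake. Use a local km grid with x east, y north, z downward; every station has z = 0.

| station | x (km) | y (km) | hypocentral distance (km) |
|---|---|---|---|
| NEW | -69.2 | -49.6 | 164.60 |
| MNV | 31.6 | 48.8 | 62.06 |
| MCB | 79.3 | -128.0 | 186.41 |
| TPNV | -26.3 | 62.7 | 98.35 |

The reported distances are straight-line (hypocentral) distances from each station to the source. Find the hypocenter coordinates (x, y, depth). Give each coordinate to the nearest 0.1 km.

Each station gives a sphere (x−x_i)² + (y−y_i)² + z² = d_i² (stations at z=0).
Subtracting the NEW sphere from MNV and MCB: z² cancels, leaving linear equations in x and y:
201.6 x + 196.8 y = 19372.92
297.0 x − 156.8 y = 7768.16
Solving: x ≈ 50.704, y ≈ 46.499 km (keep extra digits for the depth step; rounded: 50.7, 46.5).
Then from the NEW sphere: z² = 164.60² − (x + 69.2)² − (y + 49.6)² with x = 50.704, y = 46.499, so z ≈ 59.001 ≈ 59.0 km.

(50.7, 46.5, 59.0)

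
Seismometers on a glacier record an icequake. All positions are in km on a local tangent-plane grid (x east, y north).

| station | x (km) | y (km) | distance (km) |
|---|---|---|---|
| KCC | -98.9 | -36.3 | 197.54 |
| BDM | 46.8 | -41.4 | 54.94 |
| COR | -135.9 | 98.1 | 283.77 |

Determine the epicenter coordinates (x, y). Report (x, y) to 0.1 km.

96.6 km east, -64.6 km north

Circle about each station: (x + 98.9)² + (y + 36.3)² = 197.54²; (x − 46.8)² + (y + 41.4)² = 54.94²; (x + 135.9)² + (y − 98.1)² = 283.77².
Subtracting pairs of circle equations eliminates x²+y² and gives linear equations (the radical axes):
291.4 x − 10.2 y = 28808.95
-74.0 x + 268.8 y = -24509.84
Solving the 2×2 system: x ≈ 96.6, y ≈ -64.6 km.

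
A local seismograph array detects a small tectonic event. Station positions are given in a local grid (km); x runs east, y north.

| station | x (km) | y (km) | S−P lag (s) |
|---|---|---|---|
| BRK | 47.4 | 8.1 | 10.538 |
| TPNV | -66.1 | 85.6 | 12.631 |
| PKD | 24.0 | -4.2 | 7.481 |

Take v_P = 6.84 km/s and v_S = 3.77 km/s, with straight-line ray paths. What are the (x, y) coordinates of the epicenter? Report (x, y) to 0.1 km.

x ≈ -37.6 km, y ≈ -16.6 km

Distance from S−P lag: d = Δt · v_P v_S / (v_P − v_S) = Δt · (6.84·3.77)/(6.84−3.77) ≈ 8.3996·Δt.
So d_BRK = 88.52, d_TPNV = 106.10, d_PKD = 62.84 km.
Circle about each station: (x − 47.4)² + (y − 8.1)² = 88.52²; (x + 66.1)² + (y − 85.6)² = 106.10²; (x − 24.0)² + (y + 4.2)² = 62.84².
Subtracting the BRK equation from the TPNV and PKD equations removes the quadratic terms:
-227.0 x + 155.0 y = 5962.78
-46.8 x − 24.6 y = 2168.19
Solving the 2×2 system: x ≈ -37.6, y ≈ -16.6 km.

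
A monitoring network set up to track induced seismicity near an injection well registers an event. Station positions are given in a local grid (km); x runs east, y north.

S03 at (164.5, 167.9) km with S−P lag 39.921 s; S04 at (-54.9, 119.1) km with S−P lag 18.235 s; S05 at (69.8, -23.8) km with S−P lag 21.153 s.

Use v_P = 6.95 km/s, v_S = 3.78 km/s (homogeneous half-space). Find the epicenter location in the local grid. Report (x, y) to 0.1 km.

(-105.5, -23.3)

Distance from S−P lag: d = Δt · v_P v_S / (v_P − v_S) = Δt · (6.95·3.78)/(6.95−3.78) ≈ 8.2874·Δt.
So d_S03 = 330.84, d_S04 = 151.12, d_S05 = 175.30 km.
Circle about each station: (x − 164.5)² + (y − 167.9)² = 330.84²; (x + 54.9)² + (y − 119.1)² = 151.12²; (x − 69.8)² + (y + 23.8)² = 175.30².
Subtracting pairs of circle equations eliminates x²+y² and gives linear equations (the radical axes):
-438.8 x − 97.6 y = 48566.01
-189.4 x − 383.4 y = 28912.84
Solving the 2×2 system: x ≈ -105.5, y ≈ -23.3 km.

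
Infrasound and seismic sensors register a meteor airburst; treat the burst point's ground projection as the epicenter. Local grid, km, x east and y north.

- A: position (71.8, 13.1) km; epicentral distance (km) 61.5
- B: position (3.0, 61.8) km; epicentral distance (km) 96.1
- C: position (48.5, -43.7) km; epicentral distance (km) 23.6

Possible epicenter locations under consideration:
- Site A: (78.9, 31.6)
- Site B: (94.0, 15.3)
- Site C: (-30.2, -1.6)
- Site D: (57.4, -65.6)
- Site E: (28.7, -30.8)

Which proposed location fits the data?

Site E

For each candidate, compare |candidate − station| to the reported distance:
Site A: residuals A 41.7, B 14.4, C 57.6 → max 57.6 km
Site B: residuals A 39.2, B 6.1, C 50.9 → max 50.9 km
Site C: residuals A 41.6, B 24.5, C 65.7 → max 65.7 km
Site D: residuals A 18.5, B 42.4, C 0.0 → max 42.4 km
Site E: residuals A 0.0, B 0.0, C 0.0 → max 0.0 km
Only Site E has all residuals ≈ 0.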